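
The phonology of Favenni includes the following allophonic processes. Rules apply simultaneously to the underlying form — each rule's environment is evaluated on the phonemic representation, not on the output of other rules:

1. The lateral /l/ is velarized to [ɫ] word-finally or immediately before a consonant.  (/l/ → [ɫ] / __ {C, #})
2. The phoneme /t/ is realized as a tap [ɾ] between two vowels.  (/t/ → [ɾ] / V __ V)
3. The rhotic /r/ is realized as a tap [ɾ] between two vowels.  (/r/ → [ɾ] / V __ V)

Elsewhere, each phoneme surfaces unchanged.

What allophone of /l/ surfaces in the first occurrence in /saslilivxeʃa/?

[l]

/l/ — between /s/ and /i/; rule 1 does not apply here → [l].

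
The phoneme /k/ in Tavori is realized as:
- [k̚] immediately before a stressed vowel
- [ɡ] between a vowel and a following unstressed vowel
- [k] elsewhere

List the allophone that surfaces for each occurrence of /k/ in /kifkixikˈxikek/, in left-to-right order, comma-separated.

Occurrence 1 (position 1): no conditioning environment matches → elsewhere allophone [k].
Occurrence 2 (position 4): no conditioning environment matches → elsewhere allophone [k].
Occurrence 3 (position 8): no conditioning environment matches → elsewhere allophone [k].
Occurrence 4 (position 11): between a vowel and a following unstressed vowel → [ɡ].
Occurrence 5 (position 13): no conditioning environment matches → elsewhere allophone [k].

[k], [k], [k], [ɡ], [k]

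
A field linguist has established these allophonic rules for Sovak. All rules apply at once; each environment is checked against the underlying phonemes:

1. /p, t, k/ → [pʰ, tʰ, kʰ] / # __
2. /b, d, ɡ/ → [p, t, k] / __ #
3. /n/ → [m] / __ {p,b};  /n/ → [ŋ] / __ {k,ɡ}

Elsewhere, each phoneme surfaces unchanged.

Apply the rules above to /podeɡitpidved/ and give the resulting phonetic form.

[pʰodeɡitpidvet]

/p/ (word-initial) occurs word-initially → [pʰ] by rule 1.
/d/ — between /o/ and /e/; rule 2 does not apply here → [d].
/ɡ/ (between /e/ and /i/) is in the target of rule 2 but the environment (word-finally) is not met → [ɡ].
/t/ (between /i/ and /p/) is in the target of rule 1 but the environment (word-initially) is not met → [t].
/p/ — between /t/ and /i/; rule 1 does not apply here → [p].
/d/ — between /i/ and /v/; rule 2 does not apply here → [d].
/d/ (word-final): word-finally, so rule 2 applies → [t].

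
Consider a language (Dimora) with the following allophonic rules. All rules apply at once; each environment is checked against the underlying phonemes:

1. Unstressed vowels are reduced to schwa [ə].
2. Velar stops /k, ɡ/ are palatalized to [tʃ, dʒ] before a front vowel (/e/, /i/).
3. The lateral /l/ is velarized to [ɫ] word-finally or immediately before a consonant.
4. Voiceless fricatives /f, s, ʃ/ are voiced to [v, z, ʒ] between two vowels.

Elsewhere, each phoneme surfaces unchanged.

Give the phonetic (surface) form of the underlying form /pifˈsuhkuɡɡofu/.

/p/ (word-initial): no rule targets it → [p].
/i/ — between /p/ and /f/, in an unstressed syllable — surfaces as [ə] (rule 1).
/f/ (between /i/ and /s/) fails the environment for rule 4, so it stays [f].
/s/ (between /f/ and /u/): rule 4 targets it, but not between two vowels → unchanged [s].
/u/ (between /s/ and /h/): rule 1 targets it, but not in an unstressed syllable → unchanged [u].
/h/ (between /u/ and /k/) is unaffected → [h].
/k/ (between /h/ and /u/) fails the environment for rule 2, so it stays [k].
/u/ meets the environment for rule 1 (in an unstressed syllable) → [ə].
/ɡ/ (between /u/ and /ɡ/) is in the target of rule 2 but the environment (before a front vowel) is not met → [ɡ].
/ɡ/ — between /ɡ/ and /o/; rule 2 does not apply here → [ɡ].
Rule 1 applies to /o/ (between /ɡ/ and /f/: in an unstressed syllable) → [ə].
/f/ meets the environment for rule 4 (between two vowels) → [v].
/u/ (word-final) occurs in an unstressed syllable → [ə] by rule 1.

[pəfˈsuhkəɡɡəvə]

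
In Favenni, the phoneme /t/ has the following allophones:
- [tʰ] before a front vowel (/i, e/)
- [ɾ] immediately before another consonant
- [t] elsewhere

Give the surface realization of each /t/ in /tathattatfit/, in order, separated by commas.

Occurrence 1 (position 1): no conditioning environment matches → elsewhere allophone [t].
Occurrence 2 (position 3): immediately before another consonant → [ɾ].
Occurrence 3 (position 6): immediately before another consonant → [ɾ].
Occurrence 4 (position 7): no conditioning environment matches → elsewhere allophone [t].
Occurrence 5 (position 9): immediately before another consonant → [ɾ].
Occurrence 6 (position 12): no conditioning environment matches → elsewhere allophone [t].

[t], [ɾ], [ɾ], [t], [ɾ], [t]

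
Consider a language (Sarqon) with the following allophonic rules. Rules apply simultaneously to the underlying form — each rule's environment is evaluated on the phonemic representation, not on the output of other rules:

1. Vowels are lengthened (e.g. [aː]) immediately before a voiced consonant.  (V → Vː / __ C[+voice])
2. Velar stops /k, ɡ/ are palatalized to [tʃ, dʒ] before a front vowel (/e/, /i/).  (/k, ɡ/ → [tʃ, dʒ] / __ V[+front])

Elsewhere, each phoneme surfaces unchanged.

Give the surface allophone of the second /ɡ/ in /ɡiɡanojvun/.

[ɡ]

/ɡ/ (between /i/ and /a/) fails the environment for rule 2, so it stays [ɡ].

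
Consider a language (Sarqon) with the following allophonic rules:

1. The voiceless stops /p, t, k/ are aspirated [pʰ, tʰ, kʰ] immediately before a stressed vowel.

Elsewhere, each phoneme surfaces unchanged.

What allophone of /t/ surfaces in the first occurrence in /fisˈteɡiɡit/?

[tʰ]

/t/ (between /s/ and /e/): immediately before a stressed vowel, so rule 1 applies → [tʰ].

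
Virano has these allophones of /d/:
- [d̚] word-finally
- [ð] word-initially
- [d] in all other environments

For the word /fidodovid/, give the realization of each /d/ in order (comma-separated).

[d], [d], [d̚]

Occurrence 1 (position 3): no conditioning environment matches → elsewhere allophone [d].
Occurrence 2 (position 5): no conditioning environment matches → elsewhere allophone [d].
Occurrence 3 (position 9): word-finally → [d̚].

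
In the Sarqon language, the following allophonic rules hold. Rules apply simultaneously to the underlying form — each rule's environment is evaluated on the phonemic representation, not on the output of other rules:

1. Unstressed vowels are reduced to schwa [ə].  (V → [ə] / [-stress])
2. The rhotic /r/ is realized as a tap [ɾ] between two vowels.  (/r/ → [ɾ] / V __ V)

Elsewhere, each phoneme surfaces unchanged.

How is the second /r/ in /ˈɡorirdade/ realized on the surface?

[r]

/r/ — between /i/ and /d/; rule 2 does not apply here → [r].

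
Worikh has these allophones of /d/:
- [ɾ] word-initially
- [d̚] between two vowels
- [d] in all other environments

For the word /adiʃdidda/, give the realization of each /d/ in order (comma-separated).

[d̚], [d], [d], [d]

Occurrence 1 (position 2): between two vowels → [d̚].
Occurrence 2 (position 5): no conditioning environment matches → elsewhere allophone [d].
Occurrence 3 (position 7): no conditioning environment matches → elsewhere allophone [d].
Occurrence 4 (position 8): no conditioning environment matches → elsewhere allophone [d].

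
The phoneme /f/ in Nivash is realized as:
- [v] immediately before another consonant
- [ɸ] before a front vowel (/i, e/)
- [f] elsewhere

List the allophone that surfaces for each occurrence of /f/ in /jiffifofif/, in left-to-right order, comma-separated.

[v], [ɸ], [f], [ɸ], [f]

Occurrence 1 (position 3): immediately before another consonant → [v].
Occurrence 2 (position 4): before a front vowel (/i, e/) → [ɸ].
Occurrence 3 (position 6): no conditioning environment matches → elsewhere allophone [f].
Occurrence 4 (position 8): before a front vowel (/i, e/) → [ɸ].
Occurrence 5 (position 10): no conditioning environment matches → elsewhere allophone [f].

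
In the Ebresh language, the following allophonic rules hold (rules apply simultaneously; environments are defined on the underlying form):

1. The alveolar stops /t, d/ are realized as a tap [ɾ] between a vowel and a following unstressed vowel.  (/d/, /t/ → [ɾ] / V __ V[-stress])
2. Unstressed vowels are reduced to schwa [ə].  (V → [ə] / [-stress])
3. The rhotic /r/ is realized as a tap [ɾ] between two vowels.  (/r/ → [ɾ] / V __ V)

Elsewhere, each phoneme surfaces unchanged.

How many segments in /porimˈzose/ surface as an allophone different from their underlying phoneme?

Segments that undergo a rule: /o/ → [ə] (rule 2); /r/ → [ɾ] (rule 3); /i/ → [ə] (rule 2); /e/ → [ə] (rule 2).
All other segments surface unchanged.

4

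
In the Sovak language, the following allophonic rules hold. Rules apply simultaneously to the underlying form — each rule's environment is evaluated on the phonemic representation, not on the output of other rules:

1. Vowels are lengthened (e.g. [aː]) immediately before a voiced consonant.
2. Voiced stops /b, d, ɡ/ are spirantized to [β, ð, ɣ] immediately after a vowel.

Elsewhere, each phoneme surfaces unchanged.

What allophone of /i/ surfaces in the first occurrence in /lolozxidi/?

[iː]

Rule 1 applies to /i/ (between /x/ and /d/: before a voiced consonant) → [iː].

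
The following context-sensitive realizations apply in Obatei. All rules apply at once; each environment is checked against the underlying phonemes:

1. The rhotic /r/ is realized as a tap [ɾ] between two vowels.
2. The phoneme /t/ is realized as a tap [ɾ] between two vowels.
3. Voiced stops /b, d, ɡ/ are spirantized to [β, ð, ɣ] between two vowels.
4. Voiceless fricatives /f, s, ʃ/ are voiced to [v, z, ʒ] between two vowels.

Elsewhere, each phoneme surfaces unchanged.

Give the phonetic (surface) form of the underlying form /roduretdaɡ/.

[roðuɾetdaɡ]

/r/ — word-initial; rule 1 does not apply here → [r].
/o/ stays [o].
/d/ (between /o/ and /u/): between two vowels, so rule 3 applies → [ð].
/u/ — not in any rule's target class → [u].
Rule 1 applies to /r/ (between /u/ and /e/: between two vowels) → [ɾ].
/e/ (between /r/ and /t/): no rule targets it → [e].
/t/ (between /e/ and /d/) fails the environment for rule 2, so it stays [t].
/d/ — between /t/ and /a/; rule 3 does not apply here → [d].
/a/ — not in any rule's target class → [a].
/ɡ/ (word-final) fails the environment for rule 3, so it stays [ɡ].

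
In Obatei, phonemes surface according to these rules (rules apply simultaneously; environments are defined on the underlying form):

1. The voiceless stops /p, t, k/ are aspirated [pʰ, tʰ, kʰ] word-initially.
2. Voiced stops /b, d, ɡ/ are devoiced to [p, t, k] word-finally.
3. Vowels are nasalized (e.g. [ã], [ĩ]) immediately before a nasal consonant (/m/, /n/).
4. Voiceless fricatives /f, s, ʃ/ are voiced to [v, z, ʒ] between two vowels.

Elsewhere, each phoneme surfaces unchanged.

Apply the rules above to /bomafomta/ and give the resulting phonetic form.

[bõmavõmta]

/b/ — word-initial; rule 2 does not apply here → [b].
/o/ (between /b/ and /m/): before a nasal consonant, so rule 3 applies → [õ].
/m/ — not in any rule's target class → [m].
/a/ — between /m/ and /f/; rule 3 does not apply here → [a].
Rule 4 applies to /f/ (between /a/ and /o/: between two vowels) → [v].
/o/ meets the environment for rule 3 (before a nasal consonant) → [õ].
/m/ (between /o/ and /t/): no rule targets it → [m].
/t/ (between /m/ and /a/): rule 1 targets it, but not word-initially → unchanged [t].
/a/ (word-final) fails the environment for rule 3, so it stays [a].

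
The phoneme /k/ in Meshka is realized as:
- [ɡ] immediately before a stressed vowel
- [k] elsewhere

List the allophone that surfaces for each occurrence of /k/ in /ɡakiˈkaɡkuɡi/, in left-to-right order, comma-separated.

[k], [ɡ], [k]

Occurrence 1 (position 3): no conditioning environment matches → elsewhere allophone [k].
Occurrence 2 (position 5): immediately before a stressed vowel → [ɡ].
Occurrence 3 (position 8): no conditioning environment matches → elsewhere allophone [k].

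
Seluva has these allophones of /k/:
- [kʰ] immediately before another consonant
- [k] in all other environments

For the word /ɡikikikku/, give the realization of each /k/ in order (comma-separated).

Occurrence 1 (position 3): no conditioning environment matches → elsewhere allophone [k].
Occurrence 2 (position 5): no conditioning environment matches → elsewhere allophone [k].
Occurrence 3 (position 7): immediately before another consonant → [kʰ].
Occurrence 4 (position 8): no conditioning environment matches → elsewhere allophone [k].

[k], [k], [kʰ], [k]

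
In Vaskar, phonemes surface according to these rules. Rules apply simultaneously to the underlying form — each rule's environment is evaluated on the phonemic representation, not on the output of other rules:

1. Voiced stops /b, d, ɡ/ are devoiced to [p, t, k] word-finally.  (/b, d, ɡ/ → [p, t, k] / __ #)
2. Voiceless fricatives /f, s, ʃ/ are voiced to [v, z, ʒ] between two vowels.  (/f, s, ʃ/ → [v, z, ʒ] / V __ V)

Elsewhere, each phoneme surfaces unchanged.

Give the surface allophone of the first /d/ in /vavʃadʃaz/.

/d/ (between /a/ and /ʃ/) is in the target of rule 1 but the environment (word-finally) is not met → [d].

[d]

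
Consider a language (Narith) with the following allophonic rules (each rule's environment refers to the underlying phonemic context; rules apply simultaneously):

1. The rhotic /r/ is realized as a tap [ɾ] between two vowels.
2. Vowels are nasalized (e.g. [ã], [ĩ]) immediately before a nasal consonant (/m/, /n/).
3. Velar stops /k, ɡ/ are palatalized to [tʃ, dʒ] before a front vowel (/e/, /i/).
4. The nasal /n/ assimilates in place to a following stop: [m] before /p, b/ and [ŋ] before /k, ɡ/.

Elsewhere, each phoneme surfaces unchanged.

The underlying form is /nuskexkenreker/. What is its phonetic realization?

[nustʃextʃẽnretʃer]

/n/ (word-initial) is in the target of rule 4 but the environment (before a labial or velar stop) is not met → [n].
/u/ — between /n/ and /s/; rule 2 does not apply here → [u].
/s/ — not in any rule's target class → [s].
/k/ meets the environment for rule 3 (before a front vowel) → [tʃ].
/e/ — between /k/ and /x/; rule 2 does not apply here → [e].
/x/ stays [x].
/k/ — between /x/ and /e/, before a front vowel — surfaces as [tʃ] (rule 3).
/e/ (between /k/ and /n/) occurs before a nasal consonant → [ẽ] by rule 2.
/n/ (between /e/ and /r/): rule 4 targets it, but not before a labial or velar stop → unchanged [n].
/r/ — between /n/ and /e/; rule 1 does not apply here → [r].
/e/ (between /r/ and /k/) is in the target of rule 2 but the environment (before a nasal consonant) is not met → [e].
Rule 3 applies to /k/ (between /e/ and /e/: before a front vowel) → [tʃ].
/e/ (between /k/ and /r/) fails the environment for rule 2, so it stays [e].
/r/ (word-final) fails the environment for rule 1, so it stays [r].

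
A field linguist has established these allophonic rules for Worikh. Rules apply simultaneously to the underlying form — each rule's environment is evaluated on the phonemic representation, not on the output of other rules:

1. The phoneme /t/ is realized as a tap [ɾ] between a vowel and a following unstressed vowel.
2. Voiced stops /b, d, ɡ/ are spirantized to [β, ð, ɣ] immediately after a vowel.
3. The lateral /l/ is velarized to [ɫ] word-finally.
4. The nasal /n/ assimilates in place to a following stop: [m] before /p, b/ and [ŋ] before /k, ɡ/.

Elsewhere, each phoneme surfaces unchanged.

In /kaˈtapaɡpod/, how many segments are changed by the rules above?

2

Segments that undergo a rule: /ɡ/ → [ɣ] (rule 2); /d/ → [ð] (rule 2).
All other segments surface unchanged.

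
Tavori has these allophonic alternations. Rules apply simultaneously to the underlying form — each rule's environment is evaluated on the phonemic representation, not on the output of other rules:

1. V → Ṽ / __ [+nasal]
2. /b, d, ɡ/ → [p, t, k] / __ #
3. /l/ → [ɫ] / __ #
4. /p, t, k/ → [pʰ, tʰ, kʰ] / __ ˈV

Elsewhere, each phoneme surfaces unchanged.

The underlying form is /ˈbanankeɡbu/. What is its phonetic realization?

[ˈbãnãnkeɡbu]

/b/ (word-initial): rule 2 targets it, but not word-finally → unchanged [b].
/a/ (between /b/ and /n/): before a nasal consonant, so rule 1 applies → [ã].
/n/ — not in any rule's target class → [n].
/a/ (between /n/ and /n/) occurs before a nasal consonant → [ã] by rule 1.
/n/ (between /a/ and /k/) is unaffected → [n].
/k/ (between /n/ and /e/) is in the target of rule 4 but the environment (immediately before a stressed vowel) is not met → [k].
/e/ (between /k/ and /ɡ/) is in the target of rule 1 but the environment (before a nasal consonant) is not met → [e].
/ɡ/ — between /e/ and /b/; rule 2 does not apply here → [ɡ].
/b/ (between /ɡ/ and /u/): rule 2 targets it, but not word-finally → unchanged [b].
/u/ (word-final): rule 1 targets it, but not before a nasal consonant → unchanged [u].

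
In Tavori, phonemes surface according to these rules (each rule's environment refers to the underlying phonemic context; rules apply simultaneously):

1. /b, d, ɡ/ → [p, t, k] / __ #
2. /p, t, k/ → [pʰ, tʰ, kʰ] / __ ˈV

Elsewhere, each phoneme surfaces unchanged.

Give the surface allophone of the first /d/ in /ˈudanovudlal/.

[d]

/d/ (between /u/ and /a/): rule 1 targets it, but not word-finally → unchanged [d].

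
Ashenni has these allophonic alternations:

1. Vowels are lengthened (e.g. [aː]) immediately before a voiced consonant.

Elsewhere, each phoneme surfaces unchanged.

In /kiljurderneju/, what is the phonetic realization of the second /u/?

/u/ — word-final; rule 1 does not apply here → [u].

[u]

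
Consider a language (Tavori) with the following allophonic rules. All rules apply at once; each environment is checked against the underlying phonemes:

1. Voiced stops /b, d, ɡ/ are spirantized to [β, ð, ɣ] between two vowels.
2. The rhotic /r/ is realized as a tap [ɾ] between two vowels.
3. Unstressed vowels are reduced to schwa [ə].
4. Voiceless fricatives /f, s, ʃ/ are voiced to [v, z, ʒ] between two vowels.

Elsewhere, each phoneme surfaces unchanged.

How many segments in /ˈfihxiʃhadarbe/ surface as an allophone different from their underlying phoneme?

5

Segments that undergo a rule: /i/ → [ə] (rule 3); /a/ → [ə] (rule 3); /d/ → [ð] (rule 1); /a/ → [ə] (rule 3); /e/ → [ə] (rule 3).
All other segments surface unchanged.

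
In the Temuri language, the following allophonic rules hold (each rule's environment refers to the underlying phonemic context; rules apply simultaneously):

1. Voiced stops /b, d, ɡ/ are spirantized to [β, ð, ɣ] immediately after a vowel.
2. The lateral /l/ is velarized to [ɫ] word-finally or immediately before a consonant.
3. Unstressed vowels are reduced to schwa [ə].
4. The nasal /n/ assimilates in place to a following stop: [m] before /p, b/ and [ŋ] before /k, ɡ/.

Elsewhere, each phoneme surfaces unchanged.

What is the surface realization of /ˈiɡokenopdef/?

[ˈiɣəkənəpdəf]

/i/ (word-initial) is in the target of rule 3 but the environment (in an unstressed syllable) is not met → [i].
Rule 1 applies to /ɡ/ (between /i/ and /o/: immediately after a vowel) → [ɣ].
/o/ meets the environment for rule 3 (in an unstressed syllable) → [ə].
/e/ (between /k/ and /n/) occurs in an unstressed syllable → [ə] by rule 3.
/n/ (between /e/ and /o/) is in the target of rule 4 but the environment (before a labial or velar stop) is not met → [n].
Rule 3 applies to /o/ (between /n/ and /p/: in an unstressed syllable) → [ə].
/d/ — between /p/ and /e/; rule 1 does not apply here → [d].
/e/ — between /d/ and /f/, in an unstressed syllable — surfaces as [ə] (rule 3).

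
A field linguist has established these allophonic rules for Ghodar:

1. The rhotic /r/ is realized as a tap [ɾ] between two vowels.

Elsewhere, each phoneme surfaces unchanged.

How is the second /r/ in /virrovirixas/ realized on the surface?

/r/ (between /r/ and /o/): rule 1 targets it, but not between two vowels → unchanged [r].

[r]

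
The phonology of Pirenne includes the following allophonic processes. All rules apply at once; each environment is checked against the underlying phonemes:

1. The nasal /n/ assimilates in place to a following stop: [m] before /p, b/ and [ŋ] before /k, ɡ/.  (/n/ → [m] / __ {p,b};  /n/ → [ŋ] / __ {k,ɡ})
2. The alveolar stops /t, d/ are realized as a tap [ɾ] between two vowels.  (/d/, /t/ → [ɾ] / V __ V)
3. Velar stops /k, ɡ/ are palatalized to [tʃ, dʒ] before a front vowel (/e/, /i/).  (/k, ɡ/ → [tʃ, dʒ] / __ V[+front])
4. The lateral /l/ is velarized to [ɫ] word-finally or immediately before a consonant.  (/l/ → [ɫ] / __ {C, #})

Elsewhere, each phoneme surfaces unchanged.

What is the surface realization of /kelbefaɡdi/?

[tʃeɫbefaɡdi]

/k/ meets the environment for rule 3 (before a front vowel) → [tʃ].
/l/ — between /e/ and /b/, word-finally or immediately before a consonant — surfaces as [ɫ] (rule 4).
/ɡ/ (between /a/ and /d/) is in the target of rule 3 but the environment (before a front vowel) is not met → [ɡ].
/d/ (between /ɡ/ and /i/) is in the target of rule 2 but the environment (between two vowels) is not met → [d].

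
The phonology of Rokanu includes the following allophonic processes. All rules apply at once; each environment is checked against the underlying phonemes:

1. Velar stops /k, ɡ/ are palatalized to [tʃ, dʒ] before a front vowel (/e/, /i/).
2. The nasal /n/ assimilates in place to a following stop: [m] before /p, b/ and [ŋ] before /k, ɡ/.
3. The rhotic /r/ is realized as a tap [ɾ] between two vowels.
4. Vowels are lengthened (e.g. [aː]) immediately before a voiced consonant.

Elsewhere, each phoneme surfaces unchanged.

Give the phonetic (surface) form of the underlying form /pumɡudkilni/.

/p/ stays [p].
/u/ (between /p/ and /m/): before a voiced consonant, so rule 4 applies → [uː].
/m/ — not in any rule's target class → [m].
/ɡ/ (between /m/ and /u/) fails the environment for rule 1, so it stays [ɡ].
/u/ meets the environment for rule 4 (before a voiced consonant) → [uː].
/d/ (between /u/ and /k/): no rule targets it → [d].
/k/ meets the environment for rule 1 (before a front vowel) → [tʃ].
Rule 4 applies to /i/ (between /k/ and /l/: before a voiced consonant) → [iː].
/l/ (between /i/ and /n/) is unaffected → [l].
/n/ (between /l/ and /i/) fails the environment for rule 2, so it stays [n].
/i/ (word-final) is in the target of rule 4 but the environment (before a voiced consonant) is not met → [i].

[puːmɡuːdtʃiːlni]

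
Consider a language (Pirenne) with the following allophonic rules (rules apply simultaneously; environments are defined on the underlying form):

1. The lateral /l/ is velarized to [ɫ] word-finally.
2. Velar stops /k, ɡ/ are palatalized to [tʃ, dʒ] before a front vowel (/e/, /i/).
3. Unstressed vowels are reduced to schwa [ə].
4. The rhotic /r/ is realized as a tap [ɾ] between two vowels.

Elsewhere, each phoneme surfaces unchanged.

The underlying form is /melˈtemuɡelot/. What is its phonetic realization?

/m/ — not in any rule's target class → [m].
/e/ meets the environment for rule 3 (in an unstressed syllable) → [ə].
/l/ — between /e/ and /t/; rule 1 does not apply here → [l].
/t/ — not in any rule's target class → [t].
/e/ (between /t/ and /m/) is in the target of rule 3 but the environment (in an unstressed syllable) is not met → [e].
/m/ (between /e/ and /u/) is unaffected → [m].
/u/ (between /m/ and /ɡ/): in an unstressed syllable, so rule 3 applies → [ə].
Rule 2 applies to /ɡ/ (between /u/ and /e/: before a front vowel) → [dʒ].
/e/ (between /ɡ/ and /l/): in an unstressed syllable, so rule 3 applies → [ə].
/l/ — between /e/ and /o/; rule 1 does not apply here → [l].
Rule 3 applies to /o/ (between /l/ and /t/: in an unstressed syllable) → [ə].
/t/ — not in any rule's target class → [t].

[məlˈtemədʒələt]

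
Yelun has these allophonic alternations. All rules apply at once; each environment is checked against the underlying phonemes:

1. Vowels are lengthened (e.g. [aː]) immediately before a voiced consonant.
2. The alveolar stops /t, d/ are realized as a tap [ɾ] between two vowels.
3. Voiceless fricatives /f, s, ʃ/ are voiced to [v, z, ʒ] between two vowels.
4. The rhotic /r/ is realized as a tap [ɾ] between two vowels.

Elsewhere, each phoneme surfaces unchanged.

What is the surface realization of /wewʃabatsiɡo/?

[weːwʃaːbatsiːɡo]

/w/ (word-initial) is unaffected → [w].
/e/ (between /w/ and /w/): before a voiced consonant, so rule 1 applies → [eː].
/w/ (between /e/ and /ʃ/): no rule targets it → [w].
/ʃ/ (between /w/ and /a/) is in the target of rule 3 but the environment (between two vowels) is not met → [ʃ].
/a/ — between /ʃ/ and /b/, before a voiced consonant — surfaces as [aː] (rule 1).
/b/ — not in any rule's target class → [b].
/a/ (between /b/ and /t/) is in the target of rule 1 but the environment (before a voiced consonant) is not met → [a].
/t/ (between /a/ and /s/): rule 2 targets it, but not between two vowels → unchanged [t].
/s/ (between /t/ and /i/) fails the environment for rule 3, so it stays [s].
/i/ — between /s/ and /ɡ/, before a voiced consonant — surfaces as [iː] (rule 1).
/ɡ/ — not in any rule's target class → [ɡ].
/o/ (word-final) is in the target of rule 1 but the environment (before a voiced consonant) is not met → [o].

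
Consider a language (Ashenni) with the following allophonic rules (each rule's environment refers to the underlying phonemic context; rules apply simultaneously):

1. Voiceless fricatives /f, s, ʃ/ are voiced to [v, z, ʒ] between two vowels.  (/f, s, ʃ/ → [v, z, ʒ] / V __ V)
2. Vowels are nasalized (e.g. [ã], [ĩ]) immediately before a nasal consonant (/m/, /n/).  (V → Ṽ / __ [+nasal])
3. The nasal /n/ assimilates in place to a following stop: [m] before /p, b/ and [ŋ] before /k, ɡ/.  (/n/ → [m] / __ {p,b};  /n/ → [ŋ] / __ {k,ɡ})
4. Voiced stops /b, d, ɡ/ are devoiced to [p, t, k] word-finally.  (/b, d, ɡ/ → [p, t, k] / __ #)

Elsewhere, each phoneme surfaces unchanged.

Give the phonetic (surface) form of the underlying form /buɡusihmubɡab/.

[buɡuzihmubɡap]

/b/ (word-initial) fails the environment for rule 4, so it stays [b].
/u/ (between /b/ and /ɡ/) fails the environment for rule 2, so it stays [u].
/ɡ/ (between /u/ and /u/) fails the environment for rule 4, so it stays [ɡ].
/u/ (between /ɡ/ and /s/) is in the target of rule 2 but the environment (before a nasal consonant) is not met → [u].
/s/ (between /u/ and /i/) occurs between two vowels → [z] by rule 1.
/i/ (between /s/ and /h/) is in the target of rule 2 but the environment (before a nasal consonant) is not met → [i].
/h/ — not in any rule's target class → [h].
/m/ stays [m].
/u/ (between /m/ and /b/): rule 2 targets it, but not before a nasal consonant → unchanged [u].
/b/ (between /u/ and /ɡ/): rule 4 targets it, but not word-finally → unchanged [b].
/ɡ/ (between /b/ and /a/): rule 4 targets it, but not word-finally → unchanged [ɡ].
/a/ — between /ɡ/ and /b/; rule 2 does not apply here → [a].
/b/ (word-final) occurs word-finally → [p] by rule 4.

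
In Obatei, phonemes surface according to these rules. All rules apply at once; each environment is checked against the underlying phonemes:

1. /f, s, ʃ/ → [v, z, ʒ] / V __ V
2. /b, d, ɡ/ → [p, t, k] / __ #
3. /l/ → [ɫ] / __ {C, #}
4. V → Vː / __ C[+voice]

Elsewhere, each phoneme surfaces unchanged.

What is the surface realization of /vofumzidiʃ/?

[vovuːmziːdiʃ]

/v/ stays [v].
/o/ (between /v/ and /f/) fails the environment for rule 4, so it stays [o].
/f/ (between /o/ and /u/): between two vowels, so rule 1 applies → [v].
/u/ (between /f/ and /m/): before a voiced consonant, so rule 4 applies → [uː].
/m/ (between /u/ and /z/): no rule targets it → [m].
/z/ (between /m/ and /i/): no rule targets it → [z].
Rule 4 applies to /i/ (between /z/ and /d/: before a voiced consonant) → [iː].
/d/ (between /i/ and /i/): rule 2 targets it, but not word-finally → unchanged [d].
/i/ — between /d/ and /ʃ/; rule 4 does not apply here → [i].
/ʃ/ (word-final) fails the environment for rule 1, so it stays [ʃ].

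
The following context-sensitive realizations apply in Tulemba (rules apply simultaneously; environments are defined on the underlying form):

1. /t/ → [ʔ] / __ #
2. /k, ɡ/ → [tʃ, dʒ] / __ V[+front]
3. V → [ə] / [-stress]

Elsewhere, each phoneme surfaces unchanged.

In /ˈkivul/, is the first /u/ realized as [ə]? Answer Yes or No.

Yes

/u/ (between /v/ and /l/): in an unstressed syllable, so rule 3 applies → [ə].
The actual realization is [ə], which matches [ə].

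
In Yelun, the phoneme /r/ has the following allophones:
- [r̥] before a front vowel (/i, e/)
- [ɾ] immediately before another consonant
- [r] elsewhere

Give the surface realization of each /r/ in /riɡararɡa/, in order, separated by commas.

Occurrence 1 (position 1): before a front vowel (/i, e/) → [r̥].
Occurrence 2 (position 5): no conditioning environment matches → elsewhere allophone [r].
Occurrence 3 (position 7): immediately before another consonant → [ɾ].

[r̥], [r], [ɾ]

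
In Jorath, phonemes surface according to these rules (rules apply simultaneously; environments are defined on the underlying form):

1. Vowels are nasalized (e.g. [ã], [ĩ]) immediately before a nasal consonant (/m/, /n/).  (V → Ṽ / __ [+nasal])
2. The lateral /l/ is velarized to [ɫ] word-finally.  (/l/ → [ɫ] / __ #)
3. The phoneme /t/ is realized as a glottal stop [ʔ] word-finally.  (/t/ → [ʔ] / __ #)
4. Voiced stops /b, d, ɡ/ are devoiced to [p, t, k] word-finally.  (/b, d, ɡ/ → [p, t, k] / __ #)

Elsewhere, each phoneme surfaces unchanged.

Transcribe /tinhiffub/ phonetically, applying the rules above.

/t/ (word-initial): rule 3 targets it, but not word-finally → unchanged [t].
/i/ meets the environment for rule 1 (before a nasal consonant) → [ĩ].
/i/ (between /h/ and /f/): rule 1 targets it, but not before a nasal consonant → unchanged [i].
/u/ (between /f/ and /b/): rule 1 targets it, but not before a nasal consonant → unchanged [u].
/b/ (word-final) occurs word-finally → [p] by rule 4.

[tĩnhiffup]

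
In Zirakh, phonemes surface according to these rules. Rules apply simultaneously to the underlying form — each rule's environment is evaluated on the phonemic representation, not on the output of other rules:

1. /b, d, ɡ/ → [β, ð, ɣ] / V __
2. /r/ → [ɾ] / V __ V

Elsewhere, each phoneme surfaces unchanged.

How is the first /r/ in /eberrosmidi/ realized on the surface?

/r/ (between /e/ and /r/): rule 2 targets it, but not between two vowels → unchanged [r].

[r]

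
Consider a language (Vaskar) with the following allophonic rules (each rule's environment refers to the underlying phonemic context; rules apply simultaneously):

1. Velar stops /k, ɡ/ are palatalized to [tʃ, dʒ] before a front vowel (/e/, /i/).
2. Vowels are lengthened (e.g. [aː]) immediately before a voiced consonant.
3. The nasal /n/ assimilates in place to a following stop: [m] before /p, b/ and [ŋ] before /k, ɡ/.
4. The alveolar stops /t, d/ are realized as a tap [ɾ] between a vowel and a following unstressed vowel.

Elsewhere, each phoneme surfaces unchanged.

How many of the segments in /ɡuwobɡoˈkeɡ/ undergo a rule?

4

Segments that undergo a rule: /u/ → [uː] (rule 2); /o/ → [oː] (rule 2); /k/ → [tʃ] (rule 1); /e/ → [eː] (rule 2).
All other segments surface unchanged.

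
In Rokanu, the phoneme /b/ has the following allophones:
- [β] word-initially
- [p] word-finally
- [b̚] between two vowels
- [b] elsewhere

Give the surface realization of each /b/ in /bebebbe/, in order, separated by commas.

Occurrence 1 (position 1): word-initially → [β].
Occurrence 2 (position 3): between two vowels → [b̚].
Occurrence 3 (position 5): no conditioning environment matches → elsewhere allophone [b].
Occurrence 4 (position 6): no conditioning environment matches → elsewhere allophone [b].

[β], [b̚], [b], [b]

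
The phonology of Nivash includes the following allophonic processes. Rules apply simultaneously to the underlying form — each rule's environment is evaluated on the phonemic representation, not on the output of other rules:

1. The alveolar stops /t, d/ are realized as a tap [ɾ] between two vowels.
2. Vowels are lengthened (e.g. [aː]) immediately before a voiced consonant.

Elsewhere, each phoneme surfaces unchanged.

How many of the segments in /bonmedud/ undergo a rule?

4

Segments that undergo a rule: /o/ → [oː] (rule 2); /e/ → [eː] (rule 2); /d/ → [ɾ] (rule 1); /u/ → [uː] (rule 2).
All other segments surface unchanged.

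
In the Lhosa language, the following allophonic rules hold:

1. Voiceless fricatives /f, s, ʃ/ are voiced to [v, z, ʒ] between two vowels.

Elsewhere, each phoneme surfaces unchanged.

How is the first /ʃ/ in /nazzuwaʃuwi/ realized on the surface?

/ʃ/ (between /a/ and /u/): between two vowels, so rule 1 applies → [ʒ].

[ʒ]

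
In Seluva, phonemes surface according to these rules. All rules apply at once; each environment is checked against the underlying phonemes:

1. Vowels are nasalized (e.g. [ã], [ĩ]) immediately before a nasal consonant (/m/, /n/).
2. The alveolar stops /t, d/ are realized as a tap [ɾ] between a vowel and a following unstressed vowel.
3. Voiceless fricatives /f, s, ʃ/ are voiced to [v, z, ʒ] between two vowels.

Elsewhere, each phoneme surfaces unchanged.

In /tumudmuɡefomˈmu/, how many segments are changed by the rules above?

3

Segments that undergo a rule: /u/ → [ũ] (rule 1); /f/ → [v] (rule 3); /o/ → [õ] (rule 1).
All other segments surface unchanged.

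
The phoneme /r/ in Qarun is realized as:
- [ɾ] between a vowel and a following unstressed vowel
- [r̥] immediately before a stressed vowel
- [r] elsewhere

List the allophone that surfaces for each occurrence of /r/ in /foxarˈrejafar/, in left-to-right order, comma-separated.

[r], [r̥], [r]

Occurrence 1 (position 5): no conditioning environment matches → elsewhere allophone [r].
Occurrence 2 (position 6): immediately before a stressed vowel → [r̥].
Occurrence 3 (position 12): no conditioning environment matches → elsewhere allophone [r].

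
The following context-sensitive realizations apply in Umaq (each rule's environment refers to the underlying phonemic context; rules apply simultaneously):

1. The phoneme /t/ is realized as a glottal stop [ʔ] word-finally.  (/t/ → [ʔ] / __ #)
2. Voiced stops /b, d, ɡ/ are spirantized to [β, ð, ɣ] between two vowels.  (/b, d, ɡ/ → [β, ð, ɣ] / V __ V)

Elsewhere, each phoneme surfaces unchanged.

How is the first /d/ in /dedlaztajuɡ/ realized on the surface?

/d/ — word-initial; rule 2 does not apply here → [d].

[d]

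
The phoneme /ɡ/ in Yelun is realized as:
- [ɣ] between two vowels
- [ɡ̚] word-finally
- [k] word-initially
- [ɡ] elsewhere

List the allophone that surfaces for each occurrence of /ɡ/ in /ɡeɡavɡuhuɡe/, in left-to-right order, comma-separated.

[k], [ɣ], [ɡ], [ɣ]

Occurrence 1 (position 1): word-initially → [k].
Occurrence 2 (position 3): between two vowels → [ɣ].
Occurrence 3 (position 6): no conditioning environment matches → elsewhere allophone [ɡ].
Occurrence 4 (position 10): between two vowels → [ɣ].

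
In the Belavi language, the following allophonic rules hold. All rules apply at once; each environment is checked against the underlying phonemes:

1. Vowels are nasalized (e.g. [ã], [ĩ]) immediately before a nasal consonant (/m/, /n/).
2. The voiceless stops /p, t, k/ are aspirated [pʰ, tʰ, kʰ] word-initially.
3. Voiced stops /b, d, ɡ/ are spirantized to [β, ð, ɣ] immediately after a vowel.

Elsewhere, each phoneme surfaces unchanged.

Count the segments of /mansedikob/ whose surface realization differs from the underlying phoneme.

Segments that undergo a rule: /a/ → [ã] (rule 1); /d/ → [ð] (rule 3); /b/ → [β] (rule 3).
All other segments surface unchanged.

3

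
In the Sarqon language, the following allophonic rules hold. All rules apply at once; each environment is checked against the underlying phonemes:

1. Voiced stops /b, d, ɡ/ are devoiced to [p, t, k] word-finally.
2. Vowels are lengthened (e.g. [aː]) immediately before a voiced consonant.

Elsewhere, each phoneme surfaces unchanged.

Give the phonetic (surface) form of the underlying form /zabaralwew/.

[zaːbaːraːlweːw]

/z/ — not in any rule's target class → [z].
/a/ (between /z/ and /b/): before a voiced consonant, so rule 2 applies → [aː].
/b/ (between /a/ and /a/) is in the target of rule 1 but the environment (word-finally) is not met → [b].
/a/ — between /b/ and /r/, before a voiced consonant — surfaces as [aː] (rule 2).
/r/ — not in any rule's target class → [r].
/a/ (between /r/ and /l/) occurs before a voiced consonant → [aː] by rule 2.
/l/ — not in any rule's target class → [l].
/w/ (between /l/ and /e/): no rule targets it → [w].
/e/ meets the environment for rule 2 (before a voiced consonant) → [eː].
/w/ — not in any rule's target class → [w].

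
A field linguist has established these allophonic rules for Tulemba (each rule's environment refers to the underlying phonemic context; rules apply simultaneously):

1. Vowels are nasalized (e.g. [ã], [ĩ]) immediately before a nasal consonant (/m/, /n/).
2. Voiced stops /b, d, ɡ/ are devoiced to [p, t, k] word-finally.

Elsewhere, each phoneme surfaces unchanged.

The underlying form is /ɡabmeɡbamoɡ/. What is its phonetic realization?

[ɡabmeɡbãmok]

/ɡ/ (word-initial): rule 2 targets it, but not word-finally → unchanged [ɡ].
/a/ (between /ɡ/ and /b/) fails the environment for rule 1, so it stays [a].
/b/ (between /a/ and /m/): rule 2 targets it, but not word-finally → unchanged [b].
/e/ (between /m/ and /ɡ/) is in the target of rule 1 but the environment (before a nasal consonant) is not met → [e].
/ɡ/ (between /e/ and /b/): rule 2 targets it, but not word-finally → unchanged [ɡ].
/b/ (between /ɡ/ and /a/): rule 2 targets it, but not word-finally → unchanged [b].
/a/ meets the environment for rule 1 (before a nasal consonant) → [ã].
/o/ (between /m/ and /ɡ/): rule 1 targets it, but not before a nasal consonant → unchanged [o].
Rule 2 applies to /ɡ/ (word-final: word-finally) → [k].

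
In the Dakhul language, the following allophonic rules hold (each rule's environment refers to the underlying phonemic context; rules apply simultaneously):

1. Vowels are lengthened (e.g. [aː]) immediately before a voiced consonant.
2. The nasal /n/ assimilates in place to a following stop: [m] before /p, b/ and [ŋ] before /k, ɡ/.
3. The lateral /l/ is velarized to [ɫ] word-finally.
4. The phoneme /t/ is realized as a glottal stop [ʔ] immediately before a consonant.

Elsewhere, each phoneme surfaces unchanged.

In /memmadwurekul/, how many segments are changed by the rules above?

Segments that undergo a rule: /e/ → [eː] (rule 1); /a/ → [aː] (rule 1); /u/ → [uː] (rule 1); /u/ → [uː] (rule 1); /l/ → [ɫ] (rule 3).
All other segments surface unchanged.

5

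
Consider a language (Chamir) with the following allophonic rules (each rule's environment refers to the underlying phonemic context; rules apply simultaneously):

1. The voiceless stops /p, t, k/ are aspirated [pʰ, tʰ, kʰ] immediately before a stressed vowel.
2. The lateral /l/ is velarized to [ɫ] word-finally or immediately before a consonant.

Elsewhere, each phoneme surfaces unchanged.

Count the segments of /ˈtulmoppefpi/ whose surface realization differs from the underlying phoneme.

2

Segments that undergo a rule: /t/ → [tʰ] (rule 1); /l/ → [ɫ] (rule 2).
All other segments surface unchanged.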